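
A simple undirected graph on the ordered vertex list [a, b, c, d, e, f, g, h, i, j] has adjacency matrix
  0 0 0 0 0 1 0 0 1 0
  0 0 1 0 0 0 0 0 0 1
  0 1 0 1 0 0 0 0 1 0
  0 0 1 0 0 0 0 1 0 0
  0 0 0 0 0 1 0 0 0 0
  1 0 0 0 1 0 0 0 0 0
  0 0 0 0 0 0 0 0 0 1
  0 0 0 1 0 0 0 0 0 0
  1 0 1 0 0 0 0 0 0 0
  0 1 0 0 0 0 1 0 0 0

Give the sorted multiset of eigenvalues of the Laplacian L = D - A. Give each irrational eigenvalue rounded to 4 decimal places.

[0, 0.1479, 0.2814, 0.7873, 1.2931, 2, 2.4631, 3.0926, 3.4687, 4.4659]

With the vertex order [a, b, c, d, e, f, g, h, i, j], the degrees are [2, 2, 3, 2, 1, 2, 1, 1, 2, 2], giving D = diag(2, 2, 3, 2, 1, 2, 1, 1, 2, 2) and L = D - A. The multiplicity of 0 as a Laplacian eigenvalue equals the number of connected components. The single zero eigenvalue shows the graph is connected.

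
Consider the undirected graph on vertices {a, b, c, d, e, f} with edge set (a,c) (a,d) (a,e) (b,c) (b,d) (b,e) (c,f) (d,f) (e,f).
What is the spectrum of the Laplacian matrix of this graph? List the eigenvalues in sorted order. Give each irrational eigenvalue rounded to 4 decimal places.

With the vertex order [a, b, c, d, e, f], the degrees are [3, 3, 3, 3, 3, 3], giving D = diag(3, 3, 3, 3, 3, 3) and L = D - A. Since every row of L sums to 0, the all-ones vector is in the kernel and 0 is an eigenvalue. The single zero eigenvalue shows the graph is connected. The largest eigenvalue, 6, is at most the vertex count 6.

[0, 3, 3, 3, 3, 6]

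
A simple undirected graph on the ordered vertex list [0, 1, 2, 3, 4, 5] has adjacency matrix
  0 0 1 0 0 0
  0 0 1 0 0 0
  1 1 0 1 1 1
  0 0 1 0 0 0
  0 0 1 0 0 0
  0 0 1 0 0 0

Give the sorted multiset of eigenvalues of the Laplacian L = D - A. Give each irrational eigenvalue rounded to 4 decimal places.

[0, 1, 1, 1, 1, 6]

With the vertex order [0, 1, 2, 3, 4, 5], the degrees are [1, 1, 5, 1, 1, 1], giving D = diag(1, 1, 5, 1, 1, 1) and L = D - A. L is symmetric positive semidefinite, so every eigenvalue is real and nonnegative. The single zero eigenvalue shows the graph is connected. By the matrix-tree theorem the graph has (1/6) * product of the nonzero eigenvalues = 1 spanning tree.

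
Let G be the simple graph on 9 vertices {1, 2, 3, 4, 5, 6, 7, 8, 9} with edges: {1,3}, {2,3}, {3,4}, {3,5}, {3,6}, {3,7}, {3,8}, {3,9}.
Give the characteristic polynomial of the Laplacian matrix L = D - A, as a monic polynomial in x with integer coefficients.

Reading degrees in the order [1, 2, 3, 4, 5, 6, 7, 8, 9] gives [1, 1, 8, 1, 1, 1, 1, 1, 1]; set D = diag(1, 1, 8, 1, 1, 1, 1, 1, 1) and form L = D - A. L has integer entries, so p(x) = det(xI - L) has integer coefficients. Expanding the determinant yields x^9 - 16x^8 + 84x^7 - 224x^6 + 350x^5 - 336x^4 + 196x^3 - 64x^2 + 9x. The coefficient of x^8 equals -trace(L) = -16, matching the sum of degrees. The eigenvalues sum to 16, which equals trace(L) = 2|E|.

x^9 - 16x^8 + 84x^7 - 224x^6 + 350x^5 - 336x^4 + 196x^3 - 64x^2 + 9x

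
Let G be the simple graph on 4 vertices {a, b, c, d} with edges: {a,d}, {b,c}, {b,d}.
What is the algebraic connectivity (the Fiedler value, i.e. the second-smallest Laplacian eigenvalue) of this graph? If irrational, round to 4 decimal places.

Each diagonal entry of L is the vertex degree and each off-diagonal entry is -1 where an edge is present, 0 otherwise; in the order [a, b, c, d] the diagonal is [1, 2, 1, 2]. The sorted Laplacian eigenvalues are [0, 0.5858, 2, 3.4142]; the algebraic connectivity is the second entry, 0.5858. The largest eigenvalue, 3.4142, is at most the vertex count 4.

0.5858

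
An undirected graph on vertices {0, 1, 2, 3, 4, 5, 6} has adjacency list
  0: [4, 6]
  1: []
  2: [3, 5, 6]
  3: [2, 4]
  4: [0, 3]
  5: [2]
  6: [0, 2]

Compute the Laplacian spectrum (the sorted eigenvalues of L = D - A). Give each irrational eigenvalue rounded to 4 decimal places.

[0, 0, 0.6972, 1.3820, 2, 3.6180, 4.3028]

With the vertex order [0, 1, 2, 3, 4, 5, 6], the degrees are [2, 0, 3, 2, 2, 1, 2], giving D = diag(2, 0, 3, 2, 2, 1, 2) and L = D - A. Since every row of L sums to 0, the all-ones vector is in the kernel and 0 is an eigenvalue. The 2 zero eigenvalues correspond to the 2 connected components. The eigenvalues sum to 12, which equals trace(L) = 2|E|. There are 2 zeros in the spectrum, matching the 2 components.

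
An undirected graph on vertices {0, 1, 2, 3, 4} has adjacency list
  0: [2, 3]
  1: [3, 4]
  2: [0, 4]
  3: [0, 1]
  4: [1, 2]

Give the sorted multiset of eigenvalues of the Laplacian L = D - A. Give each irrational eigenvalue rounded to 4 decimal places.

[0, 1.3820, 1.3820, 3.6180, 3.6180]

Each diagonal entry of L is the vertex degree and each off-diagonal entry is -1 where an edge is present, 0 otherwise; in the order [0, 1, 2, 3, 4] the diagonal is [2, 2, 2, 2, 2]. Since every row of L sums to 0, the all-ones vector is in the kernel and 0 is an eigenvalue. There is one zero in the spectrum, matching the 1 component. By the matrix-tree theorem the graph has (1/5) * product of the nonzero eigenvalues = 5 spanning trees.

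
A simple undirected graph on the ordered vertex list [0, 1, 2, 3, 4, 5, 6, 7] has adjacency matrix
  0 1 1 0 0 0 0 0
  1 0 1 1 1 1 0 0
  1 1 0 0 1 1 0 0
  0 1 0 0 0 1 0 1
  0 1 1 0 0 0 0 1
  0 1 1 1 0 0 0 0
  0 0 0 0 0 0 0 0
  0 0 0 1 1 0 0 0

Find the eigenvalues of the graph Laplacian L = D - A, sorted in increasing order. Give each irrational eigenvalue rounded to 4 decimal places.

Reading degrees in the order [0, 1, 2, 3, 4, 5, 6, 7] gives [2, 5, 4, 3, 3, 3, 0, 2]; set D = diag(2, 5, 4, 3, 3, 3, 0, 2) and form L = D - A. Since every row of L sums to 0, the all-ones vector is in the kernel and 0 is an eigenvalue. The 2 zero eigenvalues correspond to the 2 connected components. The largest eigenvalue, 6.1522, is at most the vertex count 8.

[0, 0, 1.3530, 2.1875, 2.8262, 4.1920, 5.2891, 6.1522]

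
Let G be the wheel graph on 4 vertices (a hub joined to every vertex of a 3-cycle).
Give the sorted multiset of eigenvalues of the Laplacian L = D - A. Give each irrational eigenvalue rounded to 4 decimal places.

[0, 4, 4, 4]

The graph has 4 vertices and degree multiset [3, 3, 3, 3]; D is the diagonal matrix of degrees and L = D - A. L is symmetric positive semidefinite, so every eigenvalue is real and nonnegative. The eigenvalues sum to 12, which equals trace(L) = 2|E|.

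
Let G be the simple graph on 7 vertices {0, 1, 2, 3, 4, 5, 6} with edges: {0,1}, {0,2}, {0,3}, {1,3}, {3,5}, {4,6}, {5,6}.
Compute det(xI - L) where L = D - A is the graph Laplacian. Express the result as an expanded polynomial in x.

x^7 - 14x^6 + 75x^5 - 192x^4 + 239x^3 - 130x^2 + 21x

Reading degrees in the order [0, 1, 2, 3, 4, 5, 6] gives [3, 2, 1, 3, 1, 2, 2]; set D = diag(3, 2, 1, 3, 1, 2, 2) and form L = D - A. Computing det(xI - L) by cofactor expansion (or equivalently via sum-over-permutations) gives x^7 - 14x^6 + 75x^5 - 192x^4 + 239x^3 - 130x^2 + 21x. Since p(0) = det(-L) = 0, x divides p(x). The eigenvalues sum to 14, which equals trace(L) = 2|E|.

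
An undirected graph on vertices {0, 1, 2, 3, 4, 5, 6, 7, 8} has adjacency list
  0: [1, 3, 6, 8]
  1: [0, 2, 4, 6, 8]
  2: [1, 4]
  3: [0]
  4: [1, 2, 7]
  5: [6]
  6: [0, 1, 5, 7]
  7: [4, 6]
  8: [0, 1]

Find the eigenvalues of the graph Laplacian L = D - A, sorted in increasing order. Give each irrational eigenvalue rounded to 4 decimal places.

[0, 0.6910, 0.8088, 1.4843, 1.8005, 3.5185, 3.9263, 5.4644, 6.3062]

Reading degrees in the order [0, 1, 2, 3, 4, 5, 6, 7, 8] gives [4, 5, 2, 1, 3, 1, 4, 2, 2]; set D = diag(4, 5, 2, 1, 3, 1, 4, 2, 2) and form L = D - A. Since every row of L sums to 0, the all-ones vector is in the kernel and 0 is an eigenvalue. The largest eigenvalue, 6.3062, is at most the vertex count 9.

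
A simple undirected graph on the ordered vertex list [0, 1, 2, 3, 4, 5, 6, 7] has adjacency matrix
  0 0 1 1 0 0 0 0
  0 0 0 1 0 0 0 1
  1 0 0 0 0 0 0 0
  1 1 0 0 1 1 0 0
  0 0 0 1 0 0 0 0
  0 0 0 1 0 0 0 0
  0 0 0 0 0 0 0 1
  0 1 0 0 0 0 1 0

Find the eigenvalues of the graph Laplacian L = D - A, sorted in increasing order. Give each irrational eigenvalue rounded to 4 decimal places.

Each diagonal entry of L is the vertex degree and each off-diagonal entry is -1 where an edge is present, 0 otherwise; in the order [0, 1, 2, 3, 4, 5, 6, 7] the diagonal is [2, 2, 1, 4, 1, 1, 1, 2]. The multiplicity of 0 as a Laplacian eigenvalue equals the number of connected components. By the matrix-tree theorem the graph has (1/8) * product of the nonzero eigenvalues = 1 spanning tree.

[0, 0.2538, 0.5472, 1, 1.4689, 2.4066, 3.1504, 5.1732]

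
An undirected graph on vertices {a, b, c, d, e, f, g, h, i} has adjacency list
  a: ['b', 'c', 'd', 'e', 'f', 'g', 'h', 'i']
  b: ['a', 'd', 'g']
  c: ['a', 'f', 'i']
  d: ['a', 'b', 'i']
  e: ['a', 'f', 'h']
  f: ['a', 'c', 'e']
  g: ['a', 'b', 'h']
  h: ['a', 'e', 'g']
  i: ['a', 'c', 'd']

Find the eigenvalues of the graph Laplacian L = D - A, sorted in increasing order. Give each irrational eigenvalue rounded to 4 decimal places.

Each diagonal entry of L is the vertex degree and each off-diagonal entry is -1 where an edge is present, 0 otherwise; in the order [a, b, c, d, e, f, g, h, i] the diagonal is [8, 3, 3, 3, 3, 3, 3, 3, 3]. L is symmetric positive semidefinite, so every eigenvalue is real and nonnegative. By the matrix-tree theorem the graph has (1/9) * product of the nonzero eigenvalues = 2205 spanning trees. The eigenvalues sum to 32, which equals trace(L) = 2|E|.

[0, 1.5858, 1.5858, 3, 3, 4.4142, 4.4142, 5, 9]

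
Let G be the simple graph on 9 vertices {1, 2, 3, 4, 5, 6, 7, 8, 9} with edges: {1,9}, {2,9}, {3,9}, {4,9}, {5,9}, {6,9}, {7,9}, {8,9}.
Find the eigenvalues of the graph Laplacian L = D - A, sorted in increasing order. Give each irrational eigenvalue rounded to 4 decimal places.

[0, 1, 1, 1, 1, 1, 1, 1, 9]

Each diagonal entry of L is the vertex degree and each off-diagonal entry is -1 where an edge is present, 0 otherwise; in the order [1, 2, 3, 4, 5, 6, 7, 8, 9] the diagonal is [1, 1, 1, 1, 1, 1, 1, 1, 8]. Diagonalising L (or applying a numerical eigensolver to the 9x9 matrix) gives the spectrum above. The single zero eigenvalue shows the graph is connected. There is one zero in the spectrum, matching the 1 component.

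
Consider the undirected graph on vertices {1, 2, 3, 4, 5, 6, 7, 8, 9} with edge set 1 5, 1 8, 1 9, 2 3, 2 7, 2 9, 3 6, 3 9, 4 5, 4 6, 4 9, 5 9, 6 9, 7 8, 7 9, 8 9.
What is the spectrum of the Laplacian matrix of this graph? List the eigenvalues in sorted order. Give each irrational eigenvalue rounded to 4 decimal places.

Reading degrees in the order [1, 2, 3, 4, 5, 6, 7, 8, 9] gives [3, 3, 3, 3, 3, 3, 3, 3, 8]; set D = diag(3, 3, 3, 3, 3, 3, 3, 3, 8) and form L = D - A. Diagonalising L (or applying a numerical eigensolver to the 9x9 matrix) gives the spectrum above. The largest eigenvalue, 9, is at most the vertex count 9.

[0, 1.5858, 1.5858, 3, 3, 4.4142, 4.4142, 5, 9]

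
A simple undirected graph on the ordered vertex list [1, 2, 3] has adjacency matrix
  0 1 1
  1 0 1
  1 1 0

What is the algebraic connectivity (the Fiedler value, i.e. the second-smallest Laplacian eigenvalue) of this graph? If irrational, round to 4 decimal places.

3

With the vertex order [1, 2, 3], the degrees are [2, 2, 2], giving D = diag(2, 2, 2) and L = D - A. The sorted Laplacian eigenvalues are [0, 3, 3]; the algebraic connectivity is the second entry, 3. The eigenvalues sum to 6, which equals trace(L) = 2|E|.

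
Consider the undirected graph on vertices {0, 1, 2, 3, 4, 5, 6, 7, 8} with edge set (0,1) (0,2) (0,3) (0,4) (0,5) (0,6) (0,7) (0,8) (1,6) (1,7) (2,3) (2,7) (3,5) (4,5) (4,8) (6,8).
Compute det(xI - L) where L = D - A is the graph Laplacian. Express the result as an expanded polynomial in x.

Each diagonal entry of L is the vertex degree and each off-diagonal entry is -1 where an edge is present, 0 otherwise; in the order [0, 1, 2, 3, 4, 5, 6, 7, 8] the diagonal is [8, 3, 3, 3, 3, 3, 3, 3, 3]. L has integer entries, so p(x) = det(xI - L) has integer coefficients. Expanding the determinant yields x^9 - 32x^8 + 428x^7 - 3136x^6 + 13786x^5 - 37232x^4 + 60276x^3 - 53424x^2 + 19845x. The coefficient of x^8 equals -trace(L) = -32, matching the sum of degrees. By the matrix-tree theorem the graph has (1/9) * product of the nonzero eigenvalues = 2205 spanning trees.

x^9 - 32x^8 + 428x^7 - 3136x^6 + 13786x^5 - 37232x^4 + 60276x^3 - 53424x^2 + 19845x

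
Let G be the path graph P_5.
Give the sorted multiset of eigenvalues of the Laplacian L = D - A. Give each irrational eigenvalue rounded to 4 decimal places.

[0, 0.3820, 1.3820, 2.6180, 3.6180]

The graph has 5 vertices and degree multiset [2, 2, 2, 1, 1]; D is the diagonal matrix of degrees and L = D - A. L is symmetric positive semidefinite, so every eigenvalue is real and nonnegative.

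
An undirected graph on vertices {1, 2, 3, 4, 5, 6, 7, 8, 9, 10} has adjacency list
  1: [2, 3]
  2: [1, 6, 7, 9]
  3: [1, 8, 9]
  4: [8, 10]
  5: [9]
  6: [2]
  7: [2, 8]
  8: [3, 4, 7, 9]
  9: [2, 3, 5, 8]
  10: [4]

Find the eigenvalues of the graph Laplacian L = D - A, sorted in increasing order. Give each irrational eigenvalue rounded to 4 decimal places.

Reading degrees in the order [1, 2, 3, 4, 5, 6, 7, 8, 9, 10] gives [2, 4, 3, 2, 1, 1, 2, 4, 4, 1]; set D = diag(2, 4, 3, 2, 1, 1, 2, 4, 4, 1) and form L = D - A. The multiplicity of 0 as a Laplacian eigenvalue equals the number of connected components. There is one zero in the spectrum, matching the 1 component. The eigenvalues sum to 24, which equals trace(L) = 2|E|.

[0, 0.3598, 0.7140, 1.0612, 1.6188, 2.2439, 2.8615, 4.0270, 5.1007, 6.0130]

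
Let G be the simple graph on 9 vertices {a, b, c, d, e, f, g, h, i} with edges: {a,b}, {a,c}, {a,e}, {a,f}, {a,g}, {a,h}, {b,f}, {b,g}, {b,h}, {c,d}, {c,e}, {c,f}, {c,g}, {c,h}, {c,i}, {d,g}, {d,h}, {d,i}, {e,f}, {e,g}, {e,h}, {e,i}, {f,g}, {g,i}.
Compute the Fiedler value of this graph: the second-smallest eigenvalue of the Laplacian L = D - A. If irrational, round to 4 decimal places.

With the vertex order [a, b, c, d, e, f, g, h, i], the degrees are [6, 4, 7, 4, 6, 5, 7, 5, 4], giving D = diag(6, 4, 7, 4, 6, 5, 7, 5, 4) and L = D - A. Computing the eigenvalues of L and sorting gives [0, 2.8405, 4.1913, 4.8817, 5.3076, 6.8753, 7.3678, 8.0530, 8.4828]. The Fiedler value lambda_2 = 2.8405 is strictly positive, so the graph is connected. There is one zero in the spectrum, matching the 1 component. By the matrix-tree theorem the graph has (1/9) * product of the nonzero eigenvalues = 118603 spanning trees.

2.8405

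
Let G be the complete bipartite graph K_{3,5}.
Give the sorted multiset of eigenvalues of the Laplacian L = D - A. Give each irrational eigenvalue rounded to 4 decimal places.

The graph has 8 vertices and degree multiset [5, 5, 5, 3, 3, 3, 3, 3]; D is the diagonal matrix of degrees and L = D - A. The multiplicity of 0 as a Laplacian eigenvalue equals the number of connected components. The single zero eigenvalue shows the graph is connected. The eigenvalues sum to 30, which equals trace(L) = 2|E|. The largest eigenvalue, 8, is at most the vertex count 8.

[0, 3, 3, 3, 3, 5, 5, 8]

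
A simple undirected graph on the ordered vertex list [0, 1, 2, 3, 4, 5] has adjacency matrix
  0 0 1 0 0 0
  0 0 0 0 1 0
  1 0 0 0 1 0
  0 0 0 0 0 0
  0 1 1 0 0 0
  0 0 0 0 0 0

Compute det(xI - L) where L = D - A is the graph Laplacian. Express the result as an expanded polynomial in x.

x^6 - 6x^5 + 10x^4 - 4x^3

Reading degrees in the order [0, 1, 2, 3, 4, 5] gives [1, 1, 2, 0, 2, 0]; set D = diag(1, 1, 2, 0, 2, 0) and form L = D - A. Computing det(xI - L) by cofactor expansion (or equivalently via sum-over-permutations) gives x^6 - 6x^5 + 10x^4 - 4x^3. The coefficient of x^5 equals -trace(L) = -6, matching the sum of degrees. There are 3 zeros in the spectrum, matching the 3 components.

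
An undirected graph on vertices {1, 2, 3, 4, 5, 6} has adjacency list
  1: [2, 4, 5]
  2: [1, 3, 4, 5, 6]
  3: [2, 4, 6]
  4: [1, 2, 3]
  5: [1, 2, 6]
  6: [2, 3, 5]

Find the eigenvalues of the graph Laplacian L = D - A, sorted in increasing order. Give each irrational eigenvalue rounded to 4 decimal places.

With the vertex order [1, 2, 3, 4, 5, 6], the degrees are [3, 5, 3, 3, 3, 3], giving D = diag(3, 5, 3, 3, 3, 3) and L = D - A. L is symmetric positive semidefinite, so every eigenvalue is real and nonnegative. There is one zero in the spectrum, matching the 1 component.

[0, 2.3820, 2.3820, 4.6180, 4.6180, 6]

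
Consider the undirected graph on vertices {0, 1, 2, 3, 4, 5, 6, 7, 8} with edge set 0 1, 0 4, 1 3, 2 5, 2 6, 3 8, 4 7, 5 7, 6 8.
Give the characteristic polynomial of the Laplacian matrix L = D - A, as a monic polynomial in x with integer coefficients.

With the vertex order [0, 1, 2, 3, 4, 5, 6, 7, 8], the degrees are [2, 2, 2, 2, 2, 2, 2, 2, 2], giving D = diag(2, 2, 2, 2, 2, 2, 2, 2, 2) and L = D - A. Computing det(xI - L) by cofactor expansion (or equivalently via sum-over-permutations) gives x^9 - 18x^8 + 135x^7 - 546x^6 + 1287x^5 - 1782x^4 + 1386x^3 - 540x^2 + 81x. Since p(0) = det(-L) = 0, x divides p(x). By the matrix-tree theorem the graph has (1/9) * product of the nonzero eigenvalues = 9 spanning trees. There is one zero in the spectrum, matching the 1 component.

x^9 - 18x^8 + 135x^7 - 546x^6 + 1287x^5 - 1782x^4 + 1386x^3 - 540x^2 + 81x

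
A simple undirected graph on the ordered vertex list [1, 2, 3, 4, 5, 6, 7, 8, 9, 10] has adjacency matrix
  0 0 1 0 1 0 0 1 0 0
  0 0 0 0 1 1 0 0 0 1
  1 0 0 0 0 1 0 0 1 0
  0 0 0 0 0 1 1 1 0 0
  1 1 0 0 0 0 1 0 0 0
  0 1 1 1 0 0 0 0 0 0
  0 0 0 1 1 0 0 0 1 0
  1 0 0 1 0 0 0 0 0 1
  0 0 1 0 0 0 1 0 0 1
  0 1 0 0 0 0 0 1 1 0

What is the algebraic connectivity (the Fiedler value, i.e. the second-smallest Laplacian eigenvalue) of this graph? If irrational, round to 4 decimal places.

Reading degrees in the order [1, 2, 3, 4, 5, 6, 7, 8, 9, 10] gives [3, 3, 3, 3, 3, 3, 3, 3, 3, 3]; set D = diag(3, 3, 3, 3, 3, 3, 3, 3, 3, 3) and form L = D - A. Computing the eigenvalues of L and sorting gives [0, 2, 2, 2, 2, 2, 5, 5, 5, 5]. The Fiedler value lambda_2 = 2 is strictly positive, so the graph is connected. By the matrix-tree theorem the graph has (1/10) * product of the nonzero eigenvalues = 2000 spanning trees.

2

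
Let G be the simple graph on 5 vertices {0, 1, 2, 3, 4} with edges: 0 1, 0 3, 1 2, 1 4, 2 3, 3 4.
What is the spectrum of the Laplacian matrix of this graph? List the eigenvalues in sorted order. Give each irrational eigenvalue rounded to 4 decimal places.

Reading degrees in the order [0, 1, 2, 3, 4] gives [2, 3, 2, 3, 2]; set D = diag(2, 3, 2, 3, 2) and form L = D - A. Diagonalising L (or applying a numerical eigensolver to the 5x5 matrix) gives the spectrum above. There is one zero in the spectrum, matching the 1 component. The largest eigenvalue, 5, is at most the vertex count 5.

[0, 2, 2, 3, 5]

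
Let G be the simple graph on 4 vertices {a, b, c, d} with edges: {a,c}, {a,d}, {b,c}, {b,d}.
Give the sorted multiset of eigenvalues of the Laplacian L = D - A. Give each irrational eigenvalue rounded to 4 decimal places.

[0, 2, 2, 4]

Each diagonal entry of L is the vertex degree and each off-diagonal entry is -1 where an edge is present, 0 otherwise; in the order [a, b, c, d] the diagonal is [2, 2, 2, 2]. Since every row of L sums to 0, the all-ones vector is in the kernel and 0 is an eigenvalue. The eigenvalues sum to 8, which equals trace(L) = 2|E|.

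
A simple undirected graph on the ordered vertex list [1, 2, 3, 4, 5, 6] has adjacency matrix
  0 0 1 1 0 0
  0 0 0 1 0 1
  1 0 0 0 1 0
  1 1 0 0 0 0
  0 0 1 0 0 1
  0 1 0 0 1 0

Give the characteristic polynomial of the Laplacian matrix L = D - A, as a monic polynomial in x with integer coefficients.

Reading degrees in the order [1, 2, 3, 4, 5, 6] gives [2, 2, 2, 2, 2, 2]; set D = diag(2, 2, 2, 2, 2, 2) and form L = D - A. L has integer entries, so p(x) = det(xI - L) has integer coefficients. Expanding the determinant yields x^6 - 12x^5 + 54x^4 - 112x^3 + 105x^2 - 36x. The constant term is 0 because L is singular (the all-ones vector lies in its kernel). There is one zero in the spectrum, matching the 1 component.

x^6 - 12x^5 + 54x^4 - 112x^3 + 105x^2 - 36x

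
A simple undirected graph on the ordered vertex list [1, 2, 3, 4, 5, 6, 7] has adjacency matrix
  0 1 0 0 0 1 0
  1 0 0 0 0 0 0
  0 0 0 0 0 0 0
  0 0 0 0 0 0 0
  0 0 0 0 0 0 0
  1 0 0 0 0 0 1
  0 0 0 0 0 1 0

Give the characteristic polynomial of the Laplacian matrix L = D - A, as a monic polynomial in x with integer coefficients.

With the vertex order [1, 2, 3, 4, 5, 6, 7], the degrees are [2, 1, 0, 0, 0, 2, 1], giving D = diag(2, 1, 0, 0, 0, 2, 1) and L = D - A. L has integer entries, so p(x) = det(xI - L) has integer coefficients. Expanding the determinant yields x^7 - 6x^6 + 10x^5 - 4x^4. The coefficient of x^6 equals -trace(L) = -6, matching the sum of degrees. There are 4 zeros in the spectrum, matching the 4 components. The eigenvalues sum to 6, which equals trace(L) = 2|E|.

x^7 - 6x^6 + 10x^5 - 4x^4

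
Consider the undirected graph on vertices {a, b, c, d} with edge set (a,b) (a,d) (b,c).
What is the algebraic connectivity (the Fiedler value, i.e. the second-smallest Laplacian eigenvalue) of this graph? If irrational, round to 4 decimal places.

0.5858

With the vertex order [a, b, c, d], the degrees are [2, 2, 1, 1], giving D = diag(2, 2, 1, 1) and L = D - A. The smallest Laplacian eigenvalue is always 0. The next one, lambda_2 = 0.5858, measures how hard the graph is to disconnect: larger values mean better connectivity. The largest eigenvalue, 3.4142, is at most the vertex count 4.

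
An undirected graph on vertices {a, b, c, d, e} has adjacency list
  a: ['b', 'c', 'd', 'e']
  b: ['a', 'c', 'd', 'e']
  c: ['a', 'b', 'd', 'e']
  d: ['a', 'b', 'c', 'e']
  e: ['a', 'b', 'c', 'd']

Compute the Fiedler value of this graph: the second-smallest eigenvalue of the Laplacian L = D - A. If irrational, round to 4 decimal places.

5

Reading degrees in the order [a, b, c, d, e] gives [4, 4, 4, 4, 4]; set D = diag(4, 4, 4, 4, 4) and form L = D - A. The sorted Laplacian eigenvalues are [0, 5, 5, 5, 5]; the algebraic connectivity is the second entry, 5.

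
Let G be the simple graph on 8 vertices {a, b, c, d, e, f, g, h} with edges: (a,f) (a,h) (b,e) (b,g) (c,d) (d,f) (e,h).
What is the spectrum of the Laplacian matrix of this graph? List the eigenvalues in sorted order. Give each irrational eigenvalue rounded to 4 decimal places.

Reading degrees in the order [a, b, c, d, e, f, g, h] gives [2, 2, 1, 2, 2, 2, 1, 2]; set D = diag(2, 2, 1, 2, 2, 2, 1, 2) and form L = D - A. Diagonalising L (or applying a numerical eigensolver to the 8x8 matrix) gives the spectrum above. The single zero eigenvalue shows the graph is connected. There is one zero in the spectrum, matching the 1 component.

[0, 0.1522, 0.5858, 1.2346, 2, 2.7654, 3.4142, 3.8478]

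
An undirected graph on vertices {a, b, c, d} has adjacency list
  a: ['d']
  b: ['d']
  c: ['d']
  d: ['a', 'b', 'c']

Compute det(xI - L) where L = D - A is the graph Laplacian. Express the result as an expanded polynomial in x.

Reading degrees in the order [a, b, c, d] gives [1, 1, 1, 3]; set D = diag(1, 1, 1, 3) and form L = D - A. The eigenvalues of L are [0, 1, 1, 4]; the characteristic polynomial is the product of (x - lambda_i), which multiplies out to x^4 - 6x^3 + 9x^2 - 4x. Since p(0) = det(-L) = 0, x divides p(x). The largest eigenvalue, 4, is at most the vertex count 4.

x^4 - 6x^3 + 9x^2 - 4x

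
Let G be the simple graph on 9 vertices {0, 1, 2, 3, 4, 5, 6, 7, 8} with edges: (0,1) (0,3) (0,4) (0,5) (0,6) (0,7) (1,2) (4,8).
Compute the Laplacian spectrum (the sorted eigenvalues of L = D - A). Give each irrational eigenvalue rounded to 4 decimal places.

[0, 0.3820, 0.5300, 1, 1, 1, 2.4027, 2.6180, 7.0672]

Reading degrees in the order [0, 1, 2, 3, 4, 5, 6, 7, 8] gives [6, 2, 1, 1, 2, 1, 1, 1, 1]; set D = diag(6, 2, 1, 1, 2, 1, 1, 1, 1) and form L = D - A. L is symmetric positive semidefinite, so every eigenvalue is real and nonnegative. The largest eigenvalue, 7.0672, is at most the vertex count 9.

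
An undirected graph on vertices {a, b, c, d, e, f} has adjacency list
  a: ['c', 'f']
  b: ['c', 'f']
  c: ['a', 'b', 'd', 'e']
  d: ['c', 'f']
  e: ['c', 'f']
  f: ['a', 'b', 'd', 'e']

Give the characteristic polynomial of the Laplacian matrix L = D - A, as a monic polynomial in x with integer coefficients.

With the vertex order [a, b, c, d, e, f], the degrees are [2, 2, 4, 2, 2, 4], giving D = diag(2, 2, 4, 2, 2, 4) and L = D - A. L has integer entries, so p(x) = det(xI - L) has integer coefficients. Expanding the determinant yields x^6 - 16x^5 + 96x^4 - 272x^3 + 368x^2 - 192x. The constant term is 0 because L is singular (the all-ones vector lies in its kernel). The eigenvalues sum to 16, which equals trace(L) = 2|E|.

x^6 - 16x^5 + 96x^4 - 272x^3 + 368x^2 - 192x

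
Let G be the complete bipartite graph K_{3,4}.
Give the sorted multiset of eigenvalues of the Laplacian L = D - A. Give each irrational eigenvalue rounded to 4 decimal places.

The graph has 7 vertices and degree multiset [4, 4, 4, 3, 3, 3, 3]; D is the diagonal matrix of degrees and L = D - A. Diagonalising L (or applying a numerical eigensolver to the 7x7 matrix) gives the spectrum above. The single zero eigenvalue shows the graph is connected. By the matrix-tree theorem the graph has (1/7) * product of the nonzero eigenvalues = 432 spanning trees. The largest eigenvalue, 7, is at most the vertex count 7.

[0, 3, 3, 3, 4, 4, 7]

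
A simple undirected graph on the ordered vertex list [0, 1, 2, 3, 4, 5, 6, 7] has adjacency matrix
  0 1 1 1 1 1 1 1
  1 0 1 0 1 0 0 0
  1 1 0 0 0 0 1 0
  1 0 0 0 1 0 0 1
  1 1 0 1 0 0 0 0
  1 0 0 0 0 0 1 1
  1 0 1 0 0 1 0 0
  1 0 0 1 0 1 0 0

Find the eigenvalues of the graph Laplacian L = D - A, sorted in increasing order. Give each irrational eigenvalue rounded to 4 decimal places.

[0, 1.7530, 1.7530, 3.4450, 3.4450, 4.8019, 4.8019, 8]

Each diagonal entry of L is the vertex degree and each off-diagonal entry is -1 where an edge is present, 0 otherwise; in the order [0, 1, 2, 3, 4, 5, 6, 7] the diagonal is [7, 3, 3, 3, 3, 3, 3, 3]. Diagonalising L (or applying a numerical eigensolver to the 8x8 matrix) gives the spectrum above. The single zero eigenvalue shows the graph is connected. The largest eigenvalue, 8, is at most the vertex count 8.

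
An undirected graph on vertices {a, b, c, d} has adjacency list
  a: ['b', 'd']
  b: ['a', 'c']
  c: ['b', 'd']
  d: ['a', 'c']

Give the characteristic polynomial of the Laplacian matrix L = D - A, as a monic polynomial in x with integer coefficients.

x^4 - 8x^3 + 20x^2 - 16x

With the vertex order [a, b, c, d], the degrees are [2, 2, 2, 2], giving D = diag(2, 2, 2, 2) and L = D - A. The eigenvalues of L are [0, 2, 2, 4]; the characteristic polynomial is the product of (x - lambda_i), which multiplies out to x^4 - 8x^3 + 20x^2 - 16x. The coefficient of x^3 equals -trace(L) = -8, matching the sum of degrees. There is one zero in the spectrum, matching the 1 component.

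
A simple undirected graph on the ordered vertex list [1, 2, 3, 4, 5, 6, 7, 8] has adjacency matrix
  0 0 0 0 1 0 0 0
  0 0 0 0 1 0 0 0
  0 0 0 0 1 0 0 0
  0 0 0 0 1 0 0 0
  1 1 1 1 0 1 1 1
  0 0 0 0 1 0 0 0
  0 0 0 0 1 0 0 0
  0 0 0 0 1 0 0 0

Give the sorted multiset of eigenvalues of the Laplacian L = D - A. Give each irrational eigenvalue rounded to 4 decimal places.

With the vertex order [1, 2, 3, 4, 5, 6, 7, 8], the degrees are [1, 1, 1, 1, 7, 1, 1, 1], giving D = diag(1, 1, 1, 1, 7, 1, 1, 1) and L = D - A. The multiplicity of 0 as a Laplacian eigenvalue equals the number of connected components. By the matrix-tree theorem the graph has (1/8) * product of the nonzero eigenvalues = 1 spanning tree.

[0, 1, 1, 1, 1, 1, 1, 8]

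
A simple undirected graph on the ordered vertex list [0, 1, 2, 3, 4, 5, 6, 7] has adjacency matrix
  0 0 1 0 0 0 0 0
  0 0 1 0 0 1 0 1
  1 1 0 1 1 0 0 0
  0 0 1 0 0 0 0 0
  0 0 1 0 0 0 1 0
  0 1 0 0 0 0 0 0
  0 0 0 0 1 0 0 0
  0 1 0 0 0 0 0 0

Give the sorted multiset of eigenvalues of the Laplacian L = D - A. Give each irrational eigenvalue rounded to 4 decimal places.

[0, 0.3187, 0.5858, 1, 1, 2.3579, 3.4142, 5.3234]

Reading degrees in the order [0, 1, 2, 3, 4, 5, 6, 7] gives [1, 3, 4, 1, 2, 1, 1, 1]; set D = diag(1, 3, 4, 1, 2, 1, 1, 1) and form L = D - A. L is symmetric positive semidefinite, so every eigenvalue is real and nonnegative. The single zero eigenvalue shows the graph is connected. The largest eigenvalue, 5.3234, is at most the vertex count 8.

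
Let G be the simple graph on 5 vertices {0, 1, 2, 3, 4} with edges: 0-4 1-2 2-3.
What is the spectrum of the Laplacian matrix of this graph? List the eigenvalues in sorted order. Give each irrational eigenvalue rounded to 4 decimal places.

[0, 0, 1, 2, 3]

Reading degrees in the order [0, 1, 2, 3, 4] gives [1, 1, 2, 1, 1]; set D = diag(1, 1, 2, 1, 1) and form L = D - A. Since every row of L sums to 0, the all-ones vector is in the kernel and 0 is an eigenvalue. The 2 zero eigenvalues correspond to the 2 connected components.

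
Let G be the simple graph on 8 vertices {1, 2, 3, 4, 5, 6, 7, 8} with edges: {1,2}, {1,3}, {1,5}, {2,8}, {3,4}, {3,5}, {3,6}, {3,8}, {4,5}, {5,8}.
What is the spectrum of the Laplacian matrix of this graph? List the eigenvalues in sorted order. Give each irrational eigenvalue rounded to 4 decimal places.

With the vertex order [1, 2, 3, 4, 5, 6, 7, 8], the degrees are [3, 2, 5, 2, 4, 1, 0, 3], giving D = diag(3, 2, 5, 2, 4, 1, 0, 3) and L = D - A. Diagonalising L (or applying a numerical eigensolver to the 8x8 matrix) gives the spectrum above. The 2 zero eigenvalues correspond to the 2 connected components. There are 2 zeros in the spectrum, matching the 2 components. The largest eigenvalue, 6.1749, is at most the vertex count 8.

[0, 0, 0.9157, 1.5095, 3, 3.0877, 5.3122, 6.1749]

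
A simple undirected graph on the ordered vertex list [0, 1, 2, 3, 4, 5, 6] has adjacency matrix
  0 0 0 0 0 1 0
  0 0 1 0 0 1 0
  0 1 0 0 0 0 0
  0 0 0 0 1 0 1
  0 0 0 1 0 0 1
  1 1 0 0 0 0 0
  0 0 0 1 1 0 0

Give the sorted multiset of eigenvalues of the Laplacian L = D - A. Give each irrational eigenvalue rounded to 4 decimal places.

[0, 0, 0.5858, 2, 3, 3, 3.4142]

With the vertex order [0, 1, 2, 3, 4, 5, 6], the degrees are [1, 2, 1, 2, 2, 2, 2], giving D = diag(1, 2, 1, 2, 2, 2, 2) and L = D - A. Since every row of L sums to 0, the all-ones vector is in the kernel and 0 is an eigenvalue. The 2 zero eigenvalues correspond to the 2 connected components. The largest eigenvalue, 3.4142, is at most the vertex count 7.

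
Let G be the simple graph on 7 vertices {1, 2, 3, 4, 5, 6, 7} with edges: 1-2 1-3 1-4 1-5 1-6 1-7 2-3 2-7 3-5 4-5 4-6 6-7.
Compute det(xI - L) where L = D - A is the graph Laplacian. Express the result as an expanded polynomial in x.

x^7 - 24x^6 + 231x^5 - 1140x^4 + 3036x^3 - 4128x^2 + 2240x

Reading degrees in the order [1, 2, 3, 4, 5, 6, 7] gives [6, 3, 3, 3, 3, 3, 3]; set D = diag(6, 3, 3, 3, 3, 3, 3) and form L = D - A. L has integer entries, so p(x) = det(xI - L) has integer coefficients. Expanding the determinant yields x^7 - 24x^6 + 231x^5 - 1140x^4 + 3036x^3 - 4128x^2 + 2240x. Since p(0) = det(-L) = 0, x divides p(x). By the matrix-tree theorem the graph has (1/7) * product of the nonzero eigenvalues = 320 spanning trees.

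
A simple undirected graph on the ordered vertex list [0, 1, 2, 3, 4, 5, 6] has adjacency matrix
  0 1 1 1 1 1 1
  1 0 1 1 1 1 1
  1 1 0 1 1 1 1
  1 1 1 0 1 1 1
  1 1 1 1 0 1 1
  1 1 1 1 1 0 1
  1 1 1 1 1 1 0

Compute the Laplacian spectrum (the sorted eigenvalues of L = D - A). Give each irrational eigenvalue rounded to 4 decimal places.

Reading degrees in the order [0, 1, 2, 3, 4, 5, 6] gives [6, 6, 6, 6, 6, 6, 6]; set D = diag(6, 6, 6, 6, 6, 6, 6) and form L = D - A. Since every row of L sums to 0, the all-ones vector is in the kernel and 0 is an eigenvalue. The single zero eigenvalue shows the graph is connected. By the matrix-tree theorem the graph has (1/7) * product of the nonzero eigenvalues = 16807 spanning trees.

[0, 7, 7, 7, 7, 7, 7]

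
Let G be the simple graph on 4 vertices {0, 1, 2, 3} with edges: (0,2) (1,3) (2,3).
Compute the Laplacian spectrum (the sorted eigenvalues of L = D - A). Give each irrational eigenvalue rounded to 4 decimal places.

[0, 0.5858, 2, 3.4142]

Reading degrees in the order [0, 1, 2, 3] gives [1, 1, 2, 2]; set D = diag(1, 1, 2, 2) and form L = D - A. The multiplicity of 0 as a Laplacian eigenvalue equals the number of connected components. The eigenvalues sum to 6, which equals trace(L) = 2|E|.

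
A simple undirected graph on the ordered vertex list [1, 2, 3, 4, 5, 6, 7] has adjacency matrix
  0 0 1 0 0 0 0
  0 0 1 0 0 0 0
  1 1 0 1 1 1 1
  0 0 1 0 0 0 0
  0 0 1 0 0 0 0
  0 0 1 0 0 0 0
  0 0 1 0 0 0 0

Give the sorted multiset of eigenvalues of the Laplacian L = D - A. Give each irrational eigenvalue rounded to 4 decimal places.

[0, 1, 1, 1, 1, 1, 7]

Each diagonal entry of L is the vertex degree and each off-diagonal entry is -1 where an edge is present, 0 otherwise; in the order [1, 2, 3, 4, 5, 6, 7] the diagonal is [1, 1, 6, 1, 1, 1, 1]. The multiplicity of 0 as a Laplacian eigenvalue equals the number of connected components.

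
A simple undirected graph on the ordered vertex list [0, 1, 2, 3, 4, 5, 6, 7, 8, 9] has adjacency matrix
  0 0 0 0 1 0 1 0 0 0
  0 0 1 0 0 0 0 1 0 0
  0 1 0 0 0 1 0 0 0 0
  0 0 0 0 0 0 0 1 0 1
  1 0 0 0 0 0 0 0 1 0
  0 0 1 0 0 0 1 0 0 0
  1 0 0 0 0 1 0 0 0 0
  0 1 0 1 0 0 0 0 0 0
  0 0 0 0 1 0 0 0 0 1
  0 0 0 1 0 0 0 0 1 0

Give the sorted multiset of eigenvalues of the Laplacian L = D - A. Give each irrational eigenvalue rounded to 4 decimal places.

Each diagonal entry of L is the vertex degree and each off-diagonal entry is -1 where an edge is present, 0 otherwise; in the order [0, 1, 2, 3, 4, 5, 6, 7, 8, 9] the diagonal is [2, 2, 2, 2, 2, 2, 2, 2, 2, 2]. The multiplicity of 0 as a Laplacian eigenvalue equals the number of connected components. By the matrix-tree theorem the graph has (1/10) * product of the nonzero eigenvalues = 10 spanning trees. The largest eigenvalue, 4, is at most the vertex count 10.

[0, 0.3820, 0.3820, 1.3820, 1.3820, 2.6180, 2.6180, 3.6180, 3.6180, 4]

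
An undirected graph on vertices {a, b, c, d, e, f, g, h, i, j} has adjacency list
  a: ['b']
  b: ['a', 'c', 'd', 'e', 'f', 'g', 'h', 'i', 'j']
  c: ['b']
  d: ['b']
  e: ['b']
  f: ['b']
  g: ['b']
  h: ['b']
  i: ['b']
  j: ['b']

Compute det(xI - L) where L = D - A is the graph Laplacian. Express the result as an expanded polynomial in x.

x^10 - 18x^9 + 108x^8 - 336x^7 + 630x^6 - 756x^5 + 588x^4 - 288x^3 + 81x^2 - 10x

Reading degrees in the order [a, b, c, d, e, f, g, h, i, j] gives [1, 9, 1, 1, 1, 1, 1, 1, 1, 1]; set D = diag(1, 9, 1, 1, 1, 1, 1, 1, 1, 1) and form L = D - A. L has integer entries, so p(x) = det(xI - L) has integer coefficients. Expanding the determinant yields x^10 - 18x^9 + 108x^8 - 336x^7 + 630x^6 - 756x^5 + 588x^4 - 288x^3 + 81x^2 - 10x. The coefficient of x^9 equals -trace(L) = -18, matching the sum of degrees. There is one zero in the spectrum, matching the 1 component.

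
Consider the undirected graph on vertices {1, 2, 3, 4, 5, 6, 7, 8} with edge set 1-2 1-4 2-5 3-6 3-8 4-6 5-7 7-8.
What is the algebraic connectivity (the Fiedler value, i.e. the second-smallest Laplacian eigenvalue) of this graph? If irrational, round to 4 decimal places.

0.5858

With the vertex order [1, 2, 3, 4, 5, 6, 7, 8], the degrees are [2, 2, 2, 2, 2, 2, 2, 2], giving D = diag(2, 2, 2, 2, 2, 2, 2, 2) and L = D - A. The sorted Laplacian eigenvalues are [0, 0.5858, 0.5858, 2, 2, 3.4142, 3.4142, 4]; the algebraic connectivity is the second entry, 0.5858. There is one zero in the spectrum, matching the 1 component.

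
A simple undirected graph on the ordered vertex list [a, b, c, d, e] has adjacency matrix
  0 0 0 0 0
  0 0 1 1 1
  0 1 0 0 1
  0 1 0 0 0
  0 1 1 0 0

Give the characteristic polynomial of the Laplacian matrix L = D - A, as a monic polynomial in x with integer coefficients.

With the vertex order [a, b, c, d, e], the degrees are [0, 3, 2, 1, 2], giving D = diag(0, 3, 2, 1, 2) and L = D - A. Computing det(xI - L) by cofactor expansion (or equivalently via sum-over-permutations) gives x^5 - 8x^4 + 19x^3 - 12x^2. Since p(0) = det(-L) = 0, x divides p(x). The largest eigenvalue, 4, is at most the vertex count 5.

x^5 - 8x^4 + 19x^3 - 12x^2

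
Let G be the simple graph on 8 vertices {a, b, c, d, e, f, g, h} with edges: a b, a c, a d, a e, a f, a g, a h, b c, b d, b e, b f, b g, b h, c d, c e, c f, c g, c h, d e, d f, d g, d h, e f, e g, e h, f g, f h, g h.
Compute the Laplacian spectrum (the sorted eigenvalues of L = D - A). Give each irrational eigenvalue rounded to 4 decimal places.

Each diagonal entry of L is the vertex degree and each off-diagonal entry is -1 where an edge is present, 0 otherwise; in the order [a, b, c, d, e, f, g, h] the diagonal is [7, 7, 7, 7, 7, 7, 7, 7]. Diagonalising L (or applying a numerical eigensolver to the 8x8 matrix) gives the spectrum above. The eigenvalues sum to 56, which equals trace(L) = 2|E|. By the matrix-tree theorem the graph has (1/8) * product of the nonzero eigenvalues = 262144 spanning trees.

[0, 8, 8, 8, 8, 8, 8, 8]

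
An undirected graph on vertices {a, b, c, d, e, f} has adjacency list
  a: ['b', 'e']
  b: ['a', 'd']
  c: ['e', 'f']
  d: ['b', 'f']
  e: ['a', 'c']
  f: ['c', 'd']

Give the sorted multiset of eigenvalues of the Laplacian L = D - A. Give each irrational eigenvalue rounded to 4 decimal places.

With the vertex order [a, b, c, d, e, f], the degrees are [2, 2, 2, 2, 2, 2], giving D = diag(2, 2, 2, 2, 2, 2) and L = D - A. Diagonalising L (or applying a numerical eigensolver to the 6x6 matrix) gives the spectrum above. The single zero eigenvalue shows the graph is connected. There is one zero in the spectrum, matching the 1 component.

[0, 1, 1, 3, 3, 4]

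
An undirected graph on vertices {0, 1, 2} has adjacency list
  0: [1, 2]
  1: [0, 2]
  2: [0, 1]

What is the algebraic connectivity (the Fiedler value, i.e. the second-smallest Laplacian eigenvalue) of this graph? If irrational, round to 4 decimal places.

Each diagonal entry of L is the vertex degree and each off-diagonal entry is -1 where an edge is present, 0 otherwise; in the order [0, 1, 2] the diagonal is [2, 2, 2]. Computing the eigenvalues of L and sorting gives [0, 3, 3]. The Fiedler value lambda_2 = 3 is strictly positive, so the graph is connected. There is one zero in the spectrum, matching the 1 component.

3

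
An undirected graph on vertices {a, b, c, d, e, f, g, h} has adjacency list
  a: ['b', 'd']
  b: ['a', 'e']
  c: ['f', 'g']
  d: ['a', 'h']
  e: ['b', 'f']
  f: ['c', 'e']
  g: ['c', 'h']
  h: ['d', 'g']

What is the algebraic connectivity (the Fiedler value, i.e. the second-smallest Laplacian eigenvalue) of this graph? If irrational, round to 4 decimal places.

Reading degrees in the order [a, b, c, d, e, f, g, h] gives [2, 2, 2, 2, 2, 2, 2, 2]; set D = diag(2, 2, 2, 2, 2, 2, 2, 2) and form L = D - A. The sorted Laplacian eigenvalues are [0, 0.5858, 0.5858, 2, 2, 3.4142, 3.4142, 4]; the algebraic connectivity is the second entry, 0.5858. There is one zero in the spectrum, matching the 1 component.

0.5858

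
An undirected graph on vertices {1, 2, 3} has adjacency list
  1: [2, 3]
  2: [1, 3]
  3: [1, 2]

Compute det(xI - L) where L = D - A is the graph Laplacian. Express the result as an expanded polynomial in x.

x^3 - 6x^2 + 9x

With the vertex order [1, 2, 3], the degrees are [2, 2, 2], giving D = diag(2, 2, 2) and L = D - A. L has integer entries, so p(x) = det(xI - L) has integer coefficients. Expanding the determinant yields x^3 - 6x^2 + 9x. The constant term is 0 because L is singular (the all-ones vector lies in its kernel). There is one zero in the spectrum, matching the 1 component.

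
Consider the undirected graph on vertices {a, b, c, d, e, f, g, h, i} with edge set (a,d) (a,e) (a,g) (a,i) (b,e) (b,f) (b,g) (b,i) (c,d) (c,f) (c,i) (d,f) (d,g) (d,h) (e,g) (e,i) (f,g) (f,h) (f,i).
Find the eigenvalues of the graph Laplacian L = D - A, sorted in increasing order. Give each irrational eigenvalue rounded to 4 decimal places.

[0, 1.6449, 2.6029, 3.5969, 4.4475, 5.2716, 6.3558, 6.5471, 7.5333]

Reading degrees in the order [a, b, c, d, e, f, g, h, i] gives [4, 4, 3, 5, 4, 6, 5, 2, 5]; set D = diag(4, 4, 3, 5, 4, 6, 5, 2, 5) and form L = D - A. Since every row of L sums to 0, the all-ones vector is in the kernel and 0 is an eigenvalue. The single zero eigenvalue shows the graph is connected. The eigenvalues sum to 38, which equals trace(L) = 2|E|. By the matrix-tree theorem the graph has (1/9) * product of the nonzero eigenvalues = 12576 spanning trees.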